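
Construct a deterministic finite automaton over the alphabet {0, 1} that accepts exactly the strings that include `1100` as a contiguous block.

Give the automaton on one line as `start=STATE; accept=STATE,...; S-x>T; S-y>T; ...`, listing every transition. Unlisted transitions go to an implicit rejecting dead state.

Track how much of `1100` has been matched so far: state q0 is no progress, q4 is the absorbing accept state reached once `1100` has occurred. Intermediate states record partial matches; on a mismatch, fall back to the longest reusable overlap.
With 5 states:
        0   1  
>  q0   q0  q1 
   q1   q0  q2 
   q2   q3  q2 
   q3   q4  q1 
 * q4   q4  q4 
(> = start, * = accepting)

start=q0; accept=q4; q0-0>q0; q0-1>q1; q1-0>q0; q1-1>q2; q2-0>q3; q2-1>q2; q3-0>q4; q3-1>q1; q4-0>q4; q4-1>q4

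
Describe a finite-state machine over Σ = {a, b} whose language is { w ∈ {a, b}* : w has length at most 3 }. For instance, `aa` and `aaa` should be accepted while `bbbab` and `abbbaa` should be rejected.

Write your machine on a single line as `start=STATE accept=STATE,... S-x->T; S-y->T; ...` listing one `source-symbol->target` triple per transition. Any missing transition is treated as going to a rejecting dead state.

We only need to distinguish lengths 0, 1, …, 3, and '>3'. Chain s0 → s1 → s2 → s3 → s4 on every symbol, with s4 looping. Accepting states: {s0, s1, s2, s3}.
With 5 states:
        a   b  
>* s0   s1  s1 
 * s1   s2  s2 
 * s2   s3  s3 
 * s3   s4  s4 
   s4   s4  s4 
(> = start, * = accepting)

start=s0; accept=s0,s1,s2,s3; s0-a->s1; s0-b->s1; s1-a->s2; s1-b->s2; s2-a->s3; s2-b->s3; s3-a->s4; s3-b->s4; s4-a->s4; s4-b->s4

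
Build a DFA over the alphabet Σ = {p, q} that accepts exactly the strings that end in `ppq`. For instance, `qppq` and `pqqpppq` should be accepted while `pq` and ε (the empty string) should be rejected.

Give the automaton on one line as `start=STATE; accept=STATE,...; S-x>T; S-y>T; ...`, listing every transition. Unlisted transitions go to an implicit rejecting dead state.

start=s0; accept=s3; s0-p>s1; s0-q>s0; s1-p>s2; s1-q>s0; s2-p>s2; s2-q>s3; s3-p>s1; s3-q>s0

Remember how much of `ppq` the current input suffix matches. State s0 means no match yet; s1 means the last symbol is `p`; s2 means the last 2 symbols are `pp`; s3 means the last 3 symbols are `ppq`. Only s3 accepts. On a mismatch, fall back to the longest proper suffix that is still a prefix of `ppq`.
With 4 states:
        p   q  
>  s0   s1  s0 
   s1   s2  s0 
   s2   s2  s3 
 * s3   s1  s0 
(> = start, * = accepting)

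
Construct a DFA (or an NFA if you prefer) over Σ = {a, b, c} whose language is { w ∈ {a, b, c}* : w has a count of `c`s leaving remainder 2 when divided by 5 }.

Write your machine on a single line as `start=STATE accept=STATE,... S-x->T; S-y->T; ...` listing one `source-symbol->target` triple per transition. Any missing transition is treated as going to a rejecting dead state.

start=S0; accept=S2; S0-a->S0; S0-b->S0; S0-c->S1; S1-a->S1; S1-b->S1; S1-c->S2; S2-a->S2; S2-b->S2; S2-c->S3; S3-a->S3; S3-b->S3; S3-c->S4; S4-a->S4; S4-b->S4; S4-c->S0

The only thing that matters is how many `c`s have appeared, reduced mod 5. Use one state per residue: S0 for 0, …, S4 for 4. Reading `c` moves to the next residue; anything else stays put. S2 is accepting.
A 5-state machine:
        a   b   c  
>  S0   S0  S0  S1 
   S1   S1  S1  S2 
 * S2   S2  S2  S3 
   S3   S3  S3  S4 
   S4   S4  S4  S0 
(> = start, * = accepting)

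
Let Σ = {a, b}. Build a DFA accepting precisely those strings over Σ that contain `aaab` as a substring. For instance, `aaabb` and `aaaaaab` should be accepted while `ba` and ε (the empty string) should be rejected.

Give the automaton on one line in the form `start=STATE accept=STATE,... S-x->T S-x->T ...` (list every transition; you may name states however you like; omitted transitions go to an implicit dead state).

start=q0 accept=q4 q0-a->q1 q0-b->q0 q1-a->q2 q1-b->q0 q2-a->q3 q2-b->q0 q3-a->q3 q3-b->q4 q4-a->q4 q4-b->q4

States q0..q3 record the length of the longest prefix of `aaab` that matches the current input suffix. Reaching q4 means `aaab` has been seen, and we stay there forever. Accept from q4.
        a   b  
>  q0   q1  q0 
   q1   q2  q0 
   q2   q3  q0 
   q3   q3  q4 
 * q4   q4  q4 
(> = start, * = accepting)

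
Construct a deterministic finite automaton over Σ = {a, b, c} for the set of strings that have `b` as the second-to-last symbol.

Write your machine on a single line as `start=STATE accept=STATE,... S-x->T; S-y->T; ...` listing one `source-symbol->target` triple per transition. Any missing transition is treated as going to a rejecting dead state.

start=S0; accept=S7,S8,S9; S0-a->S1; S0-b->S2; S0-c->S3; S1-a->S4; S1-b->S5; S1-c->S6; S2-a->S7; S2-b->S8; S2-c->S9; S3-a->S10; S3-b->S11; S3-c->S12; S4-a->S4; S4-b->S5; S4-c->S6; S5-a->S7; S5-b->S8; S5-c->S9; S6-a->S10; S6-b->S11; S6-c->S12; S7-a->S4; S7-b->S5; S7-c->S6; S8-a->S7; S8-b->S8; S8-c->S9; S9-a->S10; S9-b->S11; S9-c->S12; S10-a->S4; S10-b->S5; S10-c->S6; S11-a->S7; S11-b->S8; S11-c->S9; S12-a->S10; S12-b->S11; S12-c->S12

Because acceptance depends on a position counted from the end, the machine has to buffer the most recent 2 symbols. Make each state the string of the last up-to-2 symbols read; on input `x` shift the window left and append `x`. Accept when the buffered window has length 2 and begins with `b`.
With 13 states:
          a    b    c  
>  S0     S1   S2   S3 
   S1     S4   S5   S6 
   S2     S7   S8   S9 
   S3    S10  S11  S12 
   S4     S4   S5   S6 
   S5     S7   S8   S9 
   S6    S10  S11  S12 
 * S7     S4   S5   S6 
 * S8     S7   S8   S9 
 * S9    S10  S11  S12 
   S10    S4   S5   S6 
   S11    S7   S8   S9 
   S12   S10  S11  S12 
(> = start, * = accepting)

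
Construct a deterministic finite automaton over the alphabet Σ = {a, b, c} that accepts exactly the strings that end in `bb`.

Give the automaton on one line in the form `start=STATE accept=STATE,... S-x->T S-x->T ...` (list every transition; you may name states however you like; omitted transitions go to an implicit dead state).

start=s0 accept=s2 s0-a->s0 s0-b->s1 s0-c->s0 s1-a->s0 s1-b->s2 s1-c->s0 s2-a->s0 s2-b->s2 s2-c->s0

Let each state record the length of the longest suffix of the input read so far that is also a prefix of `bb`. s1 means the last symbol is `b`; s2 means the last 2 symbols are `bb`. Accept only at s2, where the string currently ends in `bb`.
        a   b   c  
>  s0   s0  s1  s0 
   s1   s0  s2  s0 
 * s2   s0  s2  s0 
(> = start, * = accepting)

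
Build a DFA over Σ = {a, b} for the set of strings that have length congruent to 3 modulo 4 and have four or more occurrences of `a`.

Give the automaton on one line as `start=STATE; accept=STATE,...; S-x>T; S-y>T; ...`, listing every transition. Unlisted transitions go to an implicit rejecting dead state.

start=q0; accept=q19; q0-a>q1; q0-b>q2; q1-a>q3; q1-b>q4; q2-a>q4; q2-b>q5; q3-a>q6; q3-b>q7; q4-a>q7; q4-b>q8; q5-a>q8; q5-b>q9; q6-a>q10; q6-b>q11; q7-a>q11; q7-b>q12; q8-a>q12; q8-b>q13; q9-a>q13; q9-b>q0; q10-a>q14; q10-b>q14; q11-a>q14; q11-b>q15; q12-a>q15; q12-b>q16; q13-a>q16; q13-b>q1; q14-a>q17; q14-b>q17; q15-a>q17; q15-b>q18; q16-a>q18; q16-b>q3; q17-a>q19; q17-b>q19; q18-a>q19; q18-b>q6; q19-a>q10; q19-b>q10

Build one automaton per condition and run them in lockstep. The first has 4 states tracking the input length modulo 4; the second has 6 states tracking the count of `a`s, saturating at 5. A product state is a pair (one from each), accepting exactly when both do. Minimizing collapses redundant product states.
          a    b  
>  q0     q1   q2 
   q1     q3   q4 
   q2     q4   q5 
   q3     q6   q7 
   q4     q7   q8 
   q5     q8   q9 
   q6    q10  q11 
   q7    q11  q12 
   q8    q12  q13 
   q9    q13   q0 
   q10   q14  q14 
   q11   q14  q15 
   q12   q15  q16 
   q13   q16   q1 
   q14   q17  q17 
   q15   q17  q18 
   q16   q18   q3 
   q17   q19  q19 
   q18   q19   q6 
 * q19   q10  q10 
(> = start, * = accepting)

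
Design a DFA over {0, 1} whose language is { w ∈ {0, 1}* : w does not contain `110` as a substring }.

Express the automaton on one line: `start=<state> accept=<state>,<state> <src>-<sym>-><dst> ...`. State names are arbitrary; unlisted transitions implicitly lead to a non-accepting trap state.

start=q0 accept=q0,q1,q2 q0-0->q0 q0-1->q1 q1-0->q0 q1-1->q2 q2-0->q3 q2-1->q2 q3-0->q3 q3-1->q3

Track partial matches of the forbidden pattern `110`. State q3 is a dead state reached once `110` has occurred; every other state accepts. q0 means no part of `110` is currently matched.
        0   1  
>* q0   q0  q1 
 * q1   q0  q2 
 * q2   q3  q2 
   q3   q3  q3 
(> = start, * = accepting)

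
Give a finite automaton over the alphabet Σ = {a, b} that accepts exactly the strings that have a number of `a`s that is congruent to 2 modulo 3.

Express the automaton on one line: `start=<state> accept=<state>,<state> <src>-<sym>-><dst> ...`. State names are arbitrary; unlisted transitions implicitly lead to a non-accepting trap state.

start=q0 accept=q2 q0-a->q1 q0-b->q0 q1-a->q2 q1-b->q1 q2-a->q0 q2-b->q2

The only thing that matters is how many `a`s have appeared, reduced mod 3. Use one state per residue: q0 for 0, …, q2 for 2. Reading `a` moves to the next residue; anything else stays put. q2 is accepting.
A 3-state machine:
        a   b  
>  q0   q1  q0 
   q1   q2  q1 
 * q2   q0  q2 
(> = start, * = accepting)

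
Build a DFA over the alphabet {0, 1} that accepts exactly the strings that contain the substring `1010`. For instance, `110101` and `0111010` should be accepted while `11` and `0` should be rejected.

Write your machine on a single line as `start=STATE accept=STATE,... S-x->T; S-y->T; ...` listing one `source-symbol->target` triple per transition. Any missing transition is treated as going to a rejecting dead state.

start=q0; accept=q4; q0-0->q0; q0-1->q1; q1-0->q2; q1-1->q1; q2-0->q0; q2-1->q3; q3-0->q4; q3-1->q1; q4-0->q4; q4-1->q4

Track how much of `1010` has been matched so far: state q0 is no progress, q4 is the absorbing accept state reached once `1010` has occurred. Intermediate states record partial matches; on a mismatch, fall back to the longest reusable overlap.
With 5 states:
        0   1  
>  q0   q0  q1 
   q1   q2  q1 
   q2   q0  q3 
   q3   q4  q1 
 * q4   q4  q4 
(> = start, * = accepting)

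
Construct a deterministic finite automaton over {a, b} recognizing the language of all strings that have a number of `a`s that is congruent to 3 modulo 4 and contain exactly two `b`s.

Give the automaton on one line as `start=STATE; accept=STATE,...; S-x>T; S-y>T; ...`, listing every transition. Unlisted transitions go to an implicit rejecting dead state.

start=S0; accept=S13; S0-a>S1; S0-b>S2; S1-a>S3; S1-b>S4; S2-a>S4; S2-b>S5; S3-a>S6; S3-b>S7; S4-a>S7; S4-b>S8; S5-a>S8; S5-b>S9; S6-a>S0; S6-b>S10; S7-a>S10; S7-b>S11; S8-a>S11; S8-b>S12; S9-a>S12; S9-b>S9; S10-a>S2; S10-b>S13; S11-a>S13; S11-b>S14; S12-a>S14; S12-b>S12; S13-a>S5; S13-b>S15; S14-a>S15; S14-b>S14; S15-a>S9; S15-b>S15

Run two small machines in parallel and take their product. The first has 4 states tracking the count of `a`s modulo 4; the second has 4 states tracking the count of `b`s, saturating at 3. A product state is a pair (one from each), accepting exactly when both do.
          a    b  
>  S0     S1   S2 
   S1     S3   S4 
   S2     S4   S5 
   S3     S6   S7 
   S4     S7   S8 
   S5     S8   S9 
   S6     S0  S10 
   S7    S10  S11 
   S8    S11  S12 
   S9    S12   S9 
   S10    S2  S13 
   S11   S13  S14 
   S12   S14  S12 
 * S13    S5  S15 
   S14   S15  S14 
   S15    S9  S15 
(> = start, * = accepting)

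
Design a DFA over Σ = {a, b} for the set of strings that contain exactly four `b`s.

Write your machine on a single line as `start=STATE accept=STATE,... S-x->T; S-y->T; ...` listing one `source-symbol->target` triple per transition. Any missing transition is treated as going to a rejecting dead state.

Only the number of `b`s matters, and only up to 5. Make a chain q0 → q1 → q2 → q3 → q4 → q5 advanced by each `b` (with q5 absorbing); every other symbol self-loops. The accepting set is {q4}.
6 states suffice.
        a   b  
>  q0   q0  q1 
   q1   q1  q2 
   q2   q2  q3 
   q3   q3  q4 
 * q4   q4  q5 
   q5   q5  q5 
(> = start, * = accepting)

start=q0; accept=q4; q0-a->q0; q0-b->q1; q1-a->q1; q1-b->q2; q2-a->q2; q2-b->q3; q3-a->q3; q3-b->q4; q4-a->q4; q4-b->q5; q5-a->q5; q5-b->q5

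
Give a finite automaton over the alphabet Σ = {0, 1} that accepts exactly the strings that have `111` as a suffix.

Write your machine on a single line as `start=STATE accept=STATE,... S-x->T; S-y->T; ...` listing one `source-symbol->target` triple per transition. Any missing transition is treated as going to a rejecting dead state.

start=A; accept=D; A-0->A; A-1->B; B-0->A; B-1->C; C-0->A; C-1->D; D-0->A; D-1->D

Remember how much of `111` the current input suffix matches. State A means no match yet; B means the last symbol is `1`; C means the last 2 symbols are `11`; D means the last 3 symbols are `111`. Only D accepts. On a mismatch, fall back to the longest proper suffix that is still a prefix of `111`.
       0  1 
>  A   A  B 
   B   A  C 
   C   A  D 
 * D   A  D 
(> = start, * = accepting)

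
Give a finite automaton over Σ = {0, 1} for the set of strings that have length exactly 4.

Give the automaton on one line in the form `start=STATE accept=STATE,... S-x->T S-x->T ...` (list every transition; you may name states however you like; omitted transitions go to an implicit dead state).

start=s0 accept=s4 s0-0->s1 s0-1->s1 s1-0->s2 s1-1->s2 s2-0->s3 s2-1->s3 s3-0->s4 s3-1->s4 s4-0->s5 s4-1->s5 s5-0->s5 s5-1->s5

Count input length up to 5: every symbol moves from s0 toward s5, which means 'more than 4' and absorbs. Accept from {s4}.
A 6-state machine:
        0   1  
>  s0   s1  s1 
   s1   s2  s2 
   s2   s3  s3 
   s3   s4  s4 
 * s4   s5  s5 
   s5   s5  s5 
(> = start, * = accepting)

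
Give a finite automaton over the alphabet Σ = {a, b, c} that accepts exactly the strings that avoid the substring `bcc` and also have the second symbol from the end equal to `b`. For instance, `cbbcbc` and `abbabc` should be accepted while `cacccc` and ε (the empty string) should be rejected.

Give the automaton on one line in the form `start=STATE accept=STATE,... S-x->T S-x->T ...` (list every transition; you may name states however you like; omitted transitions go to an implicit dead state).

start=q0 accept=q2,q3,q4 q0-a->q0 q0-b->q1 q0-c->q0 q1-a->q2 q1-b->q3 q1-c->q4 q2-a->q0 q2-b->q1 q2-c->q0 q3-a->q2 q3-b->q3 q3-c->q4 q4-a->q0 q4-b->q1 q4-c->q5 q5-a->q5 q5-b->q5 q5-c->q5

Handle the two conditions separately and then intersect. One (4 states) tracks partial matches of the forbidden pattern `bcc`; the other (13 states) tracks the last 2 symbols read. Each combined state is a pair, one component from each; accept when both components accept. After merging equivalent states the machine shrinks.
A 6-state machine:
        a   b   c  
>  q0   q0  q1  q0 
   q1   q2  q3  q4 
 * q2   q0  q1  q0 
 * q3   q2  q3  q4 
 * q4   q0  q1  q5 
   q5   q5  q5  q5 
(> = start, * = accepting)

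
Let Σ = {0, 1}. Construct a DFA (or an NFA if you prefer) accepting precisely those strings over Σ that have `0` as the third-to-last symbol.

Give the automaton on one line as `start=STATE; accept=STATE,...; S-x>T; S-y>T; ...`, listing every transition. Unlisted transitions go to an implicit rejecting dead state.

Because acceptance depends on a position counted from the end, the machine has to buffer the most recent 3 symbols. Make each state the string of the last up-to-3 symbols read; on input `x` shift the window left and append `x`. Accept when the buffered window has length 3 and begins with `0`.
15 states suffice.
          0    1  
>  q0     q1   q2 
   q1     q3   q4 
   q2     q5   q6 
   q3     q7   q8 
   q4     q9  q10 
   q5    q11  q12 
   q6    q13  q14 
 * q7     q7   q8 
 * q8     q9  q10 
 * q9    q11  q12 
 * q10   q13  q14 
   q11    q7   q8 
   q12    q9  q10 
   q13   q11  q12 
   q14   q13  q14 
(> = start, * = accepting)

start=q0; accept=q7,q8,q9,q10; q0-0>q1; q0-1>q2; q1-0>q3; q1-1>q4; q2-0>q5; q2-1>q6; q3-0>q7; q3-1>q8; q4-0>q9; q4-1>q10; q5-0>q11; q5-1>q12; q6-0>q13; q6-1>q14; q7-0>q7; q7-1>q8; q8-0>q9; q8-1>q10; q9-0>q11; q9-1>q12; q10-0>q13; q10-1>q14; q11-0>q7; q11-1>q8; q12-0>q9; q12-1>q10; q13-0>q11; q13-1>q12; q14-0>q13; q14-1>q14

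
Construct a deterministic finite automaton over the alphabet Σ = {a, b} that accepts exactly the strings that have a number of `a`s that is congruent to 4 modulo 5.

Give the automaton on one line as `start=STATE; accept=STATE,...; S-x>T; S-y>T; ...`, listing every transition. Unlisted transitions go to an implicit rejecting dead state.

start=S0; accept=S4; S0-a>S1; S0-b>S0; S1-a>S2; S1-b>S1; S2-a>S3; S2-b>S2; S3-a>S4; S3-b>S3; S4-a>S0; S4-b>S4

Keep the running count of `a`s modulo 5: each `a` advances along the cycle S0 → S1 → S2 → S3 → S4 → S0 while other symbols loop. Accept at S4.
With 5 states:
        a   b  
>  S0   S1  S0 
   S1   S2  S1 
   S2   S3  S2 
   S3   S4  S3 
 * S4   S0  S4 
(> = start, * = accepting)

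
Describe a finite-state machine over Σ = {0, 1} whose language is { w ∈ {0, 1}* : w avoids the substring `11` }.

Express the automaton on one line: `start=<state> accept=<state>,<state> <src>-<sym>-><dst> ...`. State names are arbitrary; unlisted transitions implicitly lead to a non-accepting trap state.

This is the complement of 'contains `11`'. Use the same substring-matching states — q0 through q2 holding how much of `11` has just been matched — but flip the accepting set: everything except the trap q2 accepts.
3 states suffice.
        0   1  
>* q0   q0  q1 
 * q1   q0  q2 
   q2   q2  q2 
(> = start, * = accepting)

start=q0 accept=q0,q1 q0-0->q0 q0-1->q1 q1-0->q0 q1-1->q2 q2-0->q2 q2-1->q2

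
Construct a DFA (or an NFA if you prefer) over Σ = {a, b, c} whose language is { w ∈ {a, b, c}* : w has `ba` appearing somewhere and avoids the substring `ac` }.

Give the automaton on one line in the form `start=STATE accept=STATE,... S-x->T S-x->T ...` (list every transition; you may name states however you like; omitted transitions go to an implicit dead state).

Handle the two conditions separately and then intersect. One (3 states) tracks whether and how much of `ba` has been seen; the other (3 states) tracks partial matches of the forbidden pattern `ac`. Each combined state is a pair, one component from each; accept when both components accept.
        a   b   c  
>  q0   q1  q2  q0 
   q1   q1  q2  q3 
   q2   q4  q2  q0 
   q3   q3  q5  q3 
 * q4   q4  q6  q7 
   q5   q7  q5  q3 
 * q6   q4  q6  q6 
   q7   q7  q7  q7 
(> = start, * = accepting)

start=q0 accept=q4,q6 q0-a->q1 q0-b->q2 q0-c->q0 q1-a->q1 q1-b->q2 q1-c->q3 q2-a->q4 q2-b->q2 q2-c->q0 q3-a->q3 q3-b->q5 q3-c->q3 q4-a->q4 q4-b->q6 q4-c->q7 q5-a->q7 q5-b->q5 q5-c->q3 q6-a->q4 q6-b->q6 q6-c->q6 q7-a->q7 q7-b->q7 q7-c->q7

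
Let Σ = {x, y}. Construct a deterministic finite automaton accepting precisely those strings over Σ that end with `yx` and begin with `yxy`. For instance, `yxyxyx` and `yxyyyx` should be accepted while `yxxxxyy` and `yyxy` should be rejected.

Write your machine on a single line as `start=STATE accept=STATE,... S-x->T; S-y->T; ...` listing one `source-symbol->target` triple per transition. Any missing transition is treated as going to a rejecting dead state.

start=q0; accept=q7; q0-x->q1; q0-y->q2; q1-x->q1; q1-y->q3; q2-x->q4; q2-y->q3; q3-x->q5; q3-y->q3; q4-x->q1; q4-y->q6; q5-x->q1; q5-y->q3; q6-x->q7; q6-y->q6; q7-x->q8; q7-y->q6; q8-x->q8; q8-y->q6

Build one automaton per condition and run them in lockstep. One (3 states) tracks how much of the suffix `yx` has currently been matched; the other (5 states) tracks whether the input so far still matches the prefix `yxy`. Each combined state is a pair, one component from each; accept when both components accept.
A 9-state machine:
        x   y  
>  q0   q1  q2 
   q1   q1  q3 
   q2   q4  q3 
   q3   q5  q3 
   q4   q1  q6 
   q5   q1  q3 
   q6   q7  q6 
 * q7   q8  q6 
   q8   q8  q6 
(> = start, * = accepting)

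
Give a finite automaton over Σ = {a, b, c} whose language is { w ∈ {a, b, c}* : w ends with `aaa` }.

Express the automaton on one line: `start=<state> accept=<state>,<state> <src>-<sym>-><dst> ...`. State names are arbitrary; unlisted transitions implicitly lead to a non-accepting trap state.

Remember how much of `aaa` the current input suffix matches. State S0 means no match yet; S1 means the last symbol is `a`; S2 means the last 2 symbols are `aa`; S3 means the last 3 symbols are `aaa`. Only S3 accepts. On a mismatch, fall back to the longest proper suffix that is still a prefix of `aaa`.
A 4-state machine:
        a   b   c  
>  S0   S1  S0  S0 
   S1   S2  S0  S0 
   S2   S3  S0  S0 
 * S3   S3  S0  S0 
(> = start, * = accepting)

start=S0 accept=S3 S0-a->S1 S0-b->S0 S0-c->S0 S1-a->S2 S1-b->S0 S1-c->S0 S2-a->S3 S2-b->S0 S2-c->S0 S3-a->S3 S3-b->S0 S3-c->S0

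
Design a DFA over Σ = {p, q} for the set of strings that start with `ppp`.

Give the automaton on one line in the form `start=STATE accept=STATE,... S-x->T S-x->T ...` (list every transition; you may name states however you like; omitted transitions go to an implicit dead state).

Walk along `ppp` while the input agrees: from s0 take `p` to s1, and so on. Any deviation drops to the rejecting sink s4. Once s3 is reached the prefix is confirmed and every continuation is accepted.
With 5 states:
        p   q  
>  s0   s1  s4 
   s1   s2  s4 
   s2   s3  s4 
 * s3   s3  s3 
   s4   s4  s4 
(> = start, * = accepting)

start=s0 accept=s3 s0-p->s1 s0-q->s4 s1-p->s2 s1-q->s4 s2-p->s3 s2-q->s4 s3-p->s3 s3-q->s3 s4-p->s4 s4-q->s4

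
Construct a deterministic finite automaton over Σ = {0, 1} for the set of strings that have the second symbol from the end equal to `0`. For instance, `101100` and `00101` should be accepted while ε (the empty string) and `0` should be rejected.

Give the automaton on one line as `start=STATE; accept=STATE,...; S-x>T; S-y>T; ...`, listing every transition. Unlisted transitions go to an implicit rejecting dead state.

A DFA must remember the last 2 symbols (since which symbol is second-to-last isn't known until the input ends). Use one state per possible window of the last ≤2 symbols; accept from those whose window starts with `0`.
7 states suffice.
        0   1  
>  q0   q1  q2 
   q1   q3  q4 
   q2   q5  q6 
 * q3   q3  q4 
 * q4   q5  q6 
   q5   q3  q4 
   q6   q5  q6 
(> = start, * = accepting)

start=q0; accept=q3,q4; q0-0>q1; q0-1>q2; q1-0>q3; q1-1>q4; q2-0>q5; q2-1>q6; q3-0>q3; q3-1>q4; q4-0>q5; q4-1>q6; q5-0>q3; q5-1>q4; q6-0>q5; q6-1>q6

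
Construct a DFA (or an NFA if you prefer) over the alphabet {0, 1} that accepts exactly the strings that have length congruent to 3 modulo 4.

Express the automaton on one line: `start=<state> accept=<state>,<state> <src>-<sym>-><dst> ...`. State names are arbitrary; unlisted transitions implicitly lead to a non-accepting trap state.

start=S0 accept=S3 S0-0->S1 S0-1->S1 S1-0->S2 S1-1->S2 S2-0->S3 S2-1->S3 S3-0->S0 S3-1->S0

Only the length mod 4 matters, so use a 4-cycle: from any state, every input symbol moves to the next state, wrapping S3 back to S0. Mark S3 accepting.
4 states suffice.
        0   1  
>  S0   S1  S1 
   S1   S2  S2 
   S2   S3  S3 
 * S3   S0  S0 
(> = start, * = accepting)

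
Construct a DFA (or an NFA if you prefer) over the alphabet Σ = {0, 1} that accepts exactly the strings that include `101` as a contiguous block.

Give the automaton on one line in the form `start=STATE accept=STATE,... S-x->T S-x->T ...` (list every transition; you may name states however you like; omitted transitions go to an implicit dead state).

Track how much of `101` has been matched so far: state S0 is no progress, S3 is the absorbing accept state reached once `101` has occurred. Intermediate states record partial matches; on a mismatch, fall back to the longest reusable overlap.
A 4-state machine:
        0   1  
>  S0   S0  S1 
   S1   S2  S1 
   S2   S0  S3 
 * S3   S3  S3 
(> = start, * = accepting)

start=S0 accept=S3 S0-0->S0 S0-1->S1 S1-0->S2 S1-1->S1 S2-0->S0 S2-1->S3 S3-0->S3 S3-1->S3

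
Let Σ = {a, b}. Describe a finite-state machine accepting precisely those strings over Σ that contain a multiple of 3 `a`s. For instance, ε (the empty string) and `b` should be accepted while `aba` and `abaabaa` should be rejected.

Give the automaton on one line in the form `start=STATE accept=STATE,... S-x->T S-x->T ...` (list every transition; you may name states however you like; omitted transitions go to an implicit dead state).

Keep the running count of `a`s modulo 3: each `a` advances along the cycle s0 → s1 → s2 → s0 while other symbols loop. Accept at s0.
With 3 states:
        a   b  
>* s0   s1  s0 
   s1   s2  s1 
   s2   s0  s2 
(> = start, * = accepting)

start=s0 accept=s0 s0-a->s1 s0-b->s0 s1-a->s2 s1-b->s1 s2-a->s0 s2-b->s2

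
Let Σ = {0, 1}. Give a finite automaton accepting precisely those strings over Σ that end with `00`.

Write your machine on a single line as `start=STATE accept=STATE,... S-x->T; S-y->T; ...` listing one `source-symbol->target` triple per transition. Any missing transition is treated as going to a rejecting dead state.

Let each state record the length of the longest suffix of the input read so far that is also a prefix of `00`. s1 means the last symbol is `0`; s2 means the last 2 symbols are `00`. Accept only at s2, where the string currently ends in `00`.
        0   1  
>  s0   s1  s0 
   s1   s2  s0 
 * s2   s2  s0 
(> = start, * = accepting)

start=s0; accept=s2; s0-0->s1; s0-1->s0; s1-0->s2; s1-1->s0; s2-0->s2; s2-1->s0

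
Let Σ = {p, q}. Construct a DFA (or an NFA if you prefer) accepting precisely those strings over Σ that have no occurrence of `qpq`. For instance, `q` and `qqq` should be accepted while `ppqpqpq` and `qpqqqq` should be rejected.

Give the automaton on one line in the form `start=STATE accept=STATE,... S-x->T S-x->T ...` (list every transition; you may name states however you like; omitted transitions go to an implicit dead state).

Track partial matches of the forbidden pattern `qpq`. State s3 is a dead state reached once `qpq` has occurred; every other state accepts. s0 means no part of `qpq` is currently matched.
        p   q  
>* s0   s0  s1 
 * s1   s2  s1 
 * s2   s0  s3 
   s3   s3  s3 
(> = start, * = accepting)

start=s0 accept=s0,s1,s2 s0-p->s0 s0-q->s1 s1-p->s2 s1-q->s1 s2-p->s0 s2-q->s3 s3-p->s3 s3-q->s3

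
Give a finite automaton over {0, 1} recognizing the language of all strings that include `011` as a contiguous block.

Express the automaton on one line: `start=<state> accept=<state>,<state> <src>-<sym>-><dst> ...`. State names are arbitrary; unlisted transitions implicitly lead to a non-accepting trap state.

start=q0 accept=q3 q0-0->q1 q0-1->q0 q1-0->q1 q1-1->q2 q2-0->q1 q2-1->q3 q3-0->q3 q3-1->q3

States q0..q2 record the length of the longest prefix of `011` that matches the current input suffix. Reaching q3 means `011` has been seen, and we stay there forever. Accept from q3.
        0   1  
>  q0   q1  q0 
   q1   q1  q2 
   q2   q1  q3 
 * q3   q3  q3 
(> = start, * = accepting)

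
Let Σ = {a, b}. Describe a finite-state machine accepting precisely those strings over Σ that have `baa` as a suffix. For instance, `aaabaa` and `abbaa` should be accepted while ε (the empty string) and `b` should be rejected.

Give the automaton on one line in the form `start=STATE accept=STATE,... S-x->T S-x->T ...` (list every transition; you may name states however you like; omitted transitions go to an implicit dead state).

start=S0 accept=S3 S0-a->S0 S0-b->S1 S1-a->S2 S1-b->S1 S2-a->S3 S2-b->S1 S3-a->S0 S3-b->S1

Let each state record the length of the longest suffix of the input read so far that is also a prefix of `baa`. S1 means the last symbol is `b`; S2 means the last 2 symbols are `ba`; S3 means the last 3 symbols are `baa`. Accept only at S3, where the string currently ends in `baa`.
        a   b  
>  S0   S0  S1 
   S1   S2  S1 
   S2   S3  S1 
 * S3   S0  S1 
(> = start, * = accepting)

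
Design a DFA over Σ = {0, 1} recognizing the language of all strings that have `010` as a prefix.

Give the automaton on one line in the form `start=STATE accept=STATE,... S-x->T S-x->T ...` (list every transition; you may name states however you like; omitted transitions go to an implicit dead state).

Check the first 3 symbols one by one: s0 through s2 record how many have matched `010` so far; any wrong symbol goes to the dead state s4. After all 3 match we enter the accepting sink s3.
        0   1  
>  s0   s1  s4 
   s1   s4  s2 
   s2   s3  s4 
 * s3   s3  s3 
   s4   s4  s4 
(> = start, * = accepting)

start=s0 accept=s3 s0-0->s1 s0-1->s4 s1-0->s4 s1-1->s2 s2-0->s3 s2-1->s4 s3-0->s3 s3-1->s3 s4-0->s4 s4-1->s4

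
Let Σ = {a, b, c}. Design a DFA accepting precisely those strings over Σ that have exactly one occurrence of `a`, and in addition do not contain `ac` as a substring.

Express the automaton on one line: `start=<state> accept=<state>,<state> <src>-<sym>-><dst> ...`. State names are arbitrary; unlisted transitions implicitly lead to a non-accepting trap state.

start=q0 accept=q1,q3 q0-a->q1 q0-b->q0 q0-c->q0 q1-a->q2 q1-b->q3 q1-c->q2 q2-a->q2 q2-b->q2 q2-c->q2 q3-a->q2 q3-b->q3 q3-c->q3

Run two small machines in parallel and take their product. One (3 states) tracks the count of `a`s, saturating at 2; the other (3 states) tracks partial matches of the forbidden pattern `ac`. Each combined state is a pair, one component from each; accept when both components accept. Minimizing collapses redundant product states.
4 states suffice.
        a   b   c  
>  q0   q1  q0  q0 
 * q1   q2  q3  q2 
   q2   q2  q2  q2 
 * q3   q2  q3  q3 
(> = start, * = accepting)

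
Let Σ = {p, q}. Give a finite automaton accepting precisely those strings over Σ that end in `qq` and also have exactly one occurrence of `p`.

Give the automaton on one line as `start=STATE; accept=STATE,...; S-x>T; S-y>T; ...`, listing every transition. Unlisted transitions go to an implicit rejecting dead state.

start=A; accept=E; A-p>B; A-q>A; B-p>C; B-q>D; C-p>C; C-q>C; D-p>C; D-q>E; E-p>C; E-q>E

Build one automaton per condition and run them in lockstep. The first has 3 states tracking how much of the suffix `qq` has currently been matched; the second has 3 states tracking the count of `p`s, saturating at 2. A product state is a pair (one from each), accepting exactly when both do. Minimizing collapses redundant product states.
A 5-state machine:
       p  q 
>  A   B  A 
   B   C  D 
   C   C  C 
   D   C  E 
 * E   C  E 
(> = start, * = accepting)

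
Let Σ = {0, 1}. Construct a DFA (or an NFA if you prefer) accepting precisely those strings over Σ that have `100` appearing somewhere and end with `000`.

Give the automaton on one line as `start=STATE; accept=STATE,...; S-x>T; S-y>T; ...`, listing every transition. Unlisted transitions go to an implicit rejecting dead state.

start=s0; accept=s4; s0-0>s0; s0-1>s1; s1-0>s2; s1-1>s1; s2-0>s3; s2-1>s1; s3-0>s4; s3-1>s1; s4-0>s4; s4-1>s1

Build one automaton per condition and run them in lockstep. One (4 states) tracks whether and how much of `100` has been seen; the other (4 states) tracks how much of the suffix `000` has currently been matched. Each combined state is a pair, one component from each; accept when both components accept. Minimizing collapses redundant product states.
        0   1  
>  s0   s0  s1 
   s1   s2  s1 
   s2   s3  s1 
   s3   s4  s1 
 * s4   s4  s1 
(> = start, * = accepting)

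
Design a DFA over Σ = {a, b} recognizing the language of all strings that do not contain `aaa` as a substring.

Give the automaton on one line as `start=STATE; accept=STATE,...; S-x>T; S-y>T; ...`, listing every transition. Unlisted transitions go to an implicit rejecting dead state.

start=q0; accept=q0,q1,q2; q0-a>q1; q0-b>q0; q1-a>q2; q1-b>q0; q2-a>q3; q2-b>q0; q3-a>q3; q3-b>q3

This is the complement of 'contains `aaa`'. Use the same substring-matching states — q0 through q3 holding how much of `aaa` has just been matched — but flip the accepting set: everything except the trap q3 accepts.
With 4 states:
        a   b  
>* q0   q1  q0 
 * q1   q2  q0 
 * q2   q3  q0 
   q3   q3  q3 
(> = start, * = accepting)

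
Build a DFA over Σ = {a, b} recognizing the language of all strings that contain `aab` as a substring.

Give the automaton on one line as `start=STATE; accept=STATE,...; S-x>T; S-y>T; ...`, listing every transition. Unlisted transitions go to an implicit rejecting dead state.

States q0..q2 record the length of the longest prefix of `aab` that matches the current input suffix. Reaching q3 means `aab` has been seen, and we stay there forever. Accept from q3.
4 states suffice.
        a   b  
>  q0   q1  q0 
   q1   q2  q0 
   q2   q2  q3 
 * q3   q3  q3 
(> = start, * = accepting)

start=q0; accept=q3; q0-a>q1; q0-b>q0; q1-a>q2; q1-b>q0; q2-a>q2; q2-b>q3; q3-a>q3; q3-b>q3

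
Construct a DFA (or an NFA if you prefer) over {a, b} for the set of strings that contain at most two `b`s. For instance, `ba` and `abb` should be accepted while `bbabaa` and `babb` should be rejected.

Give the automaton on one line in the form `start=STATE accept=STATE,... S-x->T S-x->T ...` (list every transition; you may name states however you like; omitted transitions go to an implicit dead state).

Only the number of `b`s matters, and only up to 3. Make a chain s0 → s1 → s2 → s3 advanced by each `b` (with s3 absorbing); every other symbol self-loops. The accepting set is {s0, s1, s2}.
4 states suffice.
        a   b  
>* s0   s0  s1 
 * s1   s1  s2 
 * s2   s2  s3 
   s3   s3  s3 
(> = start, * = accepting)

start=s0 accept=s0,s1,s2 s0-a->s0 s0-b->s1 s1-a->s1 s1-b->s2 s2-a->s2 s2-b->s3 s3-a->s3 s3-b->s3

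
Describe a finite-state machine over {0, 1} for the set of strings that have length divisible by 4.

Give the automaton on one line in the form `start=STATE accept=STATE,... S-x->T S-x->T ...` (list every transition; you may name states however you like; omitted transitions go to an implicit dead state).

Only the length mod 4 matters, so use a 4-cycle: from any state, every input symbol moves to the next state, wrapping q3 back to q0. Mark q0 accepting.
A 4-state machine:
        0   1  
>* q0   q1  q1 
   q1   q2  q2 
   q2   q3  q3 
   q3   q0  q0 
(> = start, * = accepting)

start=q0 accept=q0 q0-0->q1 q0-1->q1 q1-0->q2 q1-1->q2 q2-0->q3 q2-1->q3 q3-0->q0 q3-1->q0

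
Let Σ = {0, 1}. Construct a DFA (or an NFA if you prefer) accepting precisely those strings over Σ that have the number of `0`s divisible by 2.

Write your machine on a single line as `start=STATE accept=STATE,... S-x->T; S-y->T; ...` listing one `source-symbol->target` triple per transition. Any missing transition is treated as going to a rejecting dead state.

start=S0; accept=S0; S0-0->S1; S0-1->S0; S1-0->S0; S1-1->S1

The only thing that matters is how many `0`s have appeared, reduced mod 2. Use one state per residue: S0 for 0, …, S1 for 1. Reading `0` moves to the next residue; anything else stays put. S0 is accepting.
With 2 states:
        0   1  
>* S0   S1  S0 
   S1   S0  S1 
(> = start, * = accepting)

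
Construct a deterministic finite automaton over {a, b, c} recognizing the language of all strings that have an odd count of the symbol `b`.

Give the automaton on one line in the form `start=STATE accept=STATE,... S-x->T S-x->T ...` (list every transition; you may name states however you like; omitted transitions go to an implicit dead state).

The only thing that matters is how many `b`s have appeared, reduced mod 2. Use one state per residue: q0 for 0, …, q1 for 1. Reading `b` moves to the next residue; anything else stays put. q1 is accepting.
A 2-state machine:
        a   b   c  
>  q0   q0  q1  q0 
 * q1   q1  q0  q1 
(> = start, * = accepting)

start=q0 accept=q1 q0-a->q0 q0-b->q1 q0-c->q0 q1-a->q1 q1-b->q0 q1-c->q1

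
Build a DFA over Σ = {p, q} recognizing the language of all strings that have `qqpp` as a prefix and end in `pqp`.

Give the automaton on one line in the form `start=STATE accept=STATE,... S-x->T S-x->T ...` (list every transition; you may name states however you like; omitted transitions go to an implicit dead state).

Run two small machines in parallel and take their product. The first has 6 states tracking whether the input so far still matches the prefix `qqpp`; the second has 4 states tracking how much of the suffix `pqp` has currently been matched. A product state is a pair (one from each), accepting exactly when both do. After merging equivalent states the machine shrinks.
        p   q  
>  S0   S1  S2 
   S1   S1  S1 
   S2   S1  S3 
   S3   S4  S1 
   S4   S5  S1 
   S5   S5  S6 
   S6   S7  S8 
 * S7   S5  S6 
   S8   S5  S8 
(> = start, * = accepting)

start=S0 accept=S7 S0-p->S1 S0-q->S2 S1-p->S1 S1-q->S1 S2-p->S1 S2-q->S3 S3-p->S4 S3-q->S1 S4-p->S5 S4-q->S1 S5-p->S5 S5-q->S6 S6-p->S7 S6-q->S8 S7-p->S5 S7-q->S6 S8-p->S5 S8-q->S8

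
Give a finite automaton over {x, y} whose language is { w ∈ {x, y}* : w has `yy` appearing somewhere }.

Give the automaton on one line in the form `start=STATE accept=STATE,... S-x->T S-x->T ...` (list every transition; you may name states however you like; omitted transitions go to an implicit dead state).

start=S0 accept=S2 S0-x->S0 S0-y->S1 S1-x->S0 S1-y->S2 S2-x->S2 S2-y->S2

States S0..S1 record the length of the longest prefix of `yy` that matches the current input suffix. Reaching S2 means `yy` has been seen, and we stay there forever. Accept from S2.
        x   y  
>  S0   S0  S1 
   S1   S0  S2 
 * S2   S2  S2 
(> = start, * = accepting)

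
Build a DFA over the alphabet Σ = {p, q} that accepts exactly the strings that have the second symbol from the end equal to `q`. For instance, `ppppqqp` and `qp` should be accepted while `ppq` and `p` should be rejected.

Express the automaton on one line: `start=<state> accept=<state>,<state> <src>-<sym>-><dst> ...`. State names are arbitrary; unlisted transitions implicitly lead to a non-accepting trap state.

start=s0 accept=s5,s6 s0-p->s1 s0-q->s2 s1-p->s3 s1-q->s4 s2-p->s5 s2-q->s6 s3-p->s3 s3-q->s4 s4-p->s5 s4-q->s6 s5-p->s3 s5-q->s4 s6-p->s5 s6-q->s6

A DFA must remember the last 2 symbols (since which symbol is second-to-last isn't known until the input ends). Use one state per possible window of the last ≤2 symbols; accept from those whose window starts with `q`.
With 7 states:
        p   q  
>  s0   s1  s2 
   s1   s3  s4 
   s2   s5  s6 
   s3   s3  s4 
   s4   s5  s6 
 * s5   s3  s4 
 * s6   s5  s6 
(> = start, * = accepting)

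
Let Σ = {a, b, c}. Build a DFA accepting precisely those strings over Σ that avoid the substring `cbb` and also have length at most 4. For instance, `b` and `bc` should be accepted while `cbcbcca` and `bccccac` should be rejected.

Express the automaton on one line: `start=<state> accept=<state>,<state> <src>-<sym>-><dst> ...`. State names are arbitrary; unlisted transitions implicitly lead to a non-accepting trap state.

Run two small machines in parallel and take their product. The first has 4 states tracking partial matches of the forbidden pattern `cbb`; the second has 6 states tracking the input length, saturating at 5. A product state is a pair (one from each), accepting exactly when both do.
18 states suffice.
          a    b    c  
>* S0     S1   S1   S2 
 * S1     S3   S3   S4 
 * S2     S3   S5   S4 
 * S3     S6   S6   S7 
 * S4     S6   S8   S7 
 * S5     S6   S9   S7 
 * S6    S10  S10  S11 
 * S7    S10  S12  S11 
 * S8    S10  S13  S11 
   S9    S13  S13  S13 
 * S10   S14  S14  S15 
 * S11   S14  S16  S15 
 * S12   S14  S17  S15 
   S13   S17  S17  S17 
   S14   S14  S14  S15 
   S15   S14  S16  S15 
   S16   S14  S17  S15 
   S17   S17  S17  S17 
(> = start, * = accepting)

start=S0 accept=S0,S1,S2,S3,S4,S5,S6,S7,S8,S10,S11,S12 S0-a->S1 S0-b->S1 S0-c->S2 S1-a->S3 S1-b->S3 S1-c->S4 S2-a->S3 S2-b->S5 S2-c->S4 S3-a->S6 S3-b->S6 S3-c->S7 S4-a->S6 S4-b->S8 S4-c->S7 S5-a->S6 S5-b->S9 S5-c->S7 S6-a->S10 S6-b->S10 S6-c->S11 S7-a->S10 S7-b->S12 S7-c->S11 S8-a->S10 S8-b->S13 S8-c->S11 S9-a->S13 S9-b->S13 S9-c->S13 S10-a->S14 S10-b->S14 S10-c->S15 S11-a->S14 S11-b->S16 S11-c->S15 S12-a->S14 S12-b->S17 S12-c->S15 S13-a->S17 S13-b->S17 S13-c->S17 S14-a->S14 S14-b->S14 S14-c->S15 S15-a->S14 S15-b->S16 S15-c->S15 S16-a->S14 S16-b->S17 S16-c->S15 S17-a->S17 S17-b->S17 S17-c->S17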